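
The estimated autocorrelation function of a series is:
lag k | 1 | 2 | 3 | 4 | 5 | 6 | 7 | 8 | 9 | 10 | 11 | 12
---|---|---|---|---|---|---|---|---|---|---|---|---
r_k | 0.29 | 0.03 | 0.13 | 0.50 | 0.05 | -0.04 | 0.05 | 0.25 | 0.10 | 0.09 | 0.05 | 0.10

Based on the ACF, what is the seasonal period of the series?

4

The largest autocorrelation is r_4 = 0.50; the remaining lags stay at or below 0.29. The elevated value at lag 1 (0.29), dropping to 0.03 at lag 2, reflects decaying short-term dependence rather than seasonality.
The dominant spike at lag 4 indicates a seasonal period of 4.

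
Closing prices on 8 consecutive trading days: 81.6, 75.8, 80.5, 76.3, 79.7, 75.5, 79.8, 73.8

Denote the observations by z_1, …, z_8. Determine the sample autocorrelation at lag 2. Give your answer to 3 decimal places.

0.612

Mean z̄ = (81.6 + 75.8 + 80.5 + 76.3 + 79.7 + 75.5 + 79.8 + 73.8)/8 = 77.8750
Deviations from mean: 3.7250, -2.0750, 2.6250, -1.5750, 1.8250, -2.3750, 1.9250, -4.0750
Σ(z_t−z̄)(z_{t+2}−z̄) = (9.7781) + (3.2681) + (4.7906) + (3.7406) + (3.5131) + (9.6781) = 34.7688
Denominator Σ(z_t−z̄)² = 56.8350
r_2 = 34.7688 / 56.8350 = 0.612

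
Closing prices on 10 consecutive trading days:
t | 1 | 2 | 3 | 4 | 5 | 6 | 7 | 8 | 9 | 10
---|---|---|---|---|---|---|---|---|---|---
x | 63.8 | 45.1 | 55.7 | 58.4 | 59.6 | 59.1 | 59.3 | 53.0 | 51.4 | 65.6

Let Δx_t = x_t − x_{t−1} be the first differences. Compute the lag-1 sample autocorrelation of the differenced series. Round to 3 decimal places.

-0.255

First differences Δx: -18.7, 10.6, 2.7, 1.2, -0.5, 0.2, -6.3, -1.6, 14.2
Mean of differences = 0.2000
Numerator Σ(Δx_t−Δx̄)(Δx_{t+1}−Δx̄) = -182.2600
Denominator Σ(Δx_t−Δx̄)² = 714.6000
r_1(Δx) = -182.2600 / 714.6000 = -0.255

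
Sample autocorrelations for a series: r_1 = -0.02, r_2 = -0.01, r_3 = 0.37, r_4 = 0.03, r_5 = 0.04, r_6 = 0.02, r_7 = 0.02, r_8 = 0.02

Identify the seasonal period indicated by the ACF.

The largest autocorrelation is r_3 = 0.37; the remaining lags stay at or below 0.04.
The dominant spike at lag 3 indicates a seasonal period of 3.

3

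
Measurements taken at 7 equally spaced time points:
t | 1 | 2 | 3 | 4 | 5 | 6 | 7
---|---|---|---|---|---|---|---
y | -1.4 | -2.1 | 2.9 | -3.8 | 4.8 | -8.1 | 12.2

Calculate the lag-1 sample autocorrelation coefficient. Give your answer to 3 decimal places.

Mean ȳ = (-1.4 − 2.1 + 2.9 − 3.8 + 4.8 − 8.1 + 12.2)/7 = 0.6429
Deviations from mean: -2.0429, -2.7429, 2.2571, -4.4429, 4.1571, -8.7429, 11.5571
Numerator Σ_{t=1}^{6}(y_t−ȳ)(y_{t+1}−ȳ) = -166.4733
Denominator Σ(y_t−ȳ)² = 263.8171
r_1 = -166.4733 / 263.8171 = -0.631

-0.631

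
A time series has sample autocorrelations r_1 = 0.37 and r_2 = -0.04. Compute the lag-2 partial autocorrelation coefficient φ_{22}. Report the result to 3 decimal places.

φ_{22} = (r_2 − r_1²) / (1 − r_1²)
r_1² = (0.37)² = 0.1369
Numerator = -0.04 − 0.1369 = -0.1769; denominator = 1 − 0.1369 = 0.8631
φ_{22} = -0.1769 / 0.8631 = -0.205

-0.205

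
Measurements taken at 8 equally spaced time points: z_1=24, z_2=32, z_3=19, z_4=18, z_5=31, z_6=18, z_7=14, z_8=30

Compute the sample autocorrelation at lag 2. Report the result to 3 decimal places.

-0.473

Mean z̄ = (24 + 32 + 19 + 18 + 31 + 18 + 14 + 30)/8 = 23.2500
Deviations from mean: 0.7500, 8.7500, -4.2500, -5.2500, 7.7500, -5.2500, -9.2500, 6.7500
Numerator Σ_{t=1}^{6}(z_t−z̄)(z_{t+2}−z̄) = -161.6250
Denominator Σ(z_t−z̄)² = 341.5000
r_2 = -161.6250 / 341.5000 = -0.473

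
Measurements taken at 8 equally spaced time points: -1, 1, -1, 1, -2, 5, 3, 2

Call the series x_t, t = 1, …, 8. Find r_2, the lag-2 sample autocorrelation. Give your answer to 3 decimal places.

0.211

Mean x̄ = (-1 + 1 − 1 + 1 − 2 + 5 + 3 + 2)/8 = 1.0000
Σ(x_t−x̄)(x_{t+2}−x̄) = (4.0000) + (0.0000) + (6.0000) + (0.0000) + (-6.0000) + (4.0000) = 8.0000
Denominator Σ(x_t−x̄)² = 38.0000
r_2 = 8.0000 / 38.0000 = 0.211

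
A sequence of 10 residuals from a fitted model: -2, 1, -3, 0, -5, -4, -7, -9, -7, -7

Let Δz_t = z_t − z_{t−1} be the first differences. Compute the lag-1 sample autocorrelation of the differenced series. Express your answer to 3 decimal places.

First differences Δz: 3, -4, 3, -5, 1, -3, -2, 2, 0
Mean of differences = -0.5556
Numerator Σ(Δz_t−Δz̄)(Δz_{t+1}−Δz̄) = -49.7531
Denominator Σ(Δz_t−Δz̄)² = 74.2222
r_1(Δz) = -49.7531 / 74.2222 = -0.670

-0.670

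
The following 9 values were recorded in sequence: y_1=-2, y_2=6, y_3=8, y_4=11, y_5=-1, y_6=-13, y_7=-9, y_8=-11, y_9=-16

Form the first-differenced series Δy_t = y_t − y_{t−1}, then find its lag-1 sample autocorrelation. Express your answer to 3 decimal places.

First differences Δy: 8, 2, 3, -12, -12, 4, -2, -5
Mean of differences = -1.7500
Numerator Σ(Δy_t−Δȳ)(Δy_{t+1}−Δȳ) = 51.1875
Denominator Σ(Δy_t−Δȳ)² = 385.5000
r_1(Δy) = 51.1875 / 385.5000 = 0.133

0.133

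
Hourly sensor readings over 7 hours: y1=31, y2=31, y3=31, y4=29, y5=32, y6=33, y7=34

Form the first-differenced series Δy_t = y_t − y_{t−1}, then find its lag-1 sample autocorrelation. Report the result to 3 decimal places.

-0.241

First differences Δy: 0, 0, -2, 3, 1, 1
Mean of differences = 0.5000
Numerator Σ(Δy_t−Δȳ)(Δy_{t+1}−Δȳ) = -3.2500
Denominator Σ(Δy_t−Δȳ)² = 13.5000
r_1(Δy) = -3.2500 / 13.5000 = -0.241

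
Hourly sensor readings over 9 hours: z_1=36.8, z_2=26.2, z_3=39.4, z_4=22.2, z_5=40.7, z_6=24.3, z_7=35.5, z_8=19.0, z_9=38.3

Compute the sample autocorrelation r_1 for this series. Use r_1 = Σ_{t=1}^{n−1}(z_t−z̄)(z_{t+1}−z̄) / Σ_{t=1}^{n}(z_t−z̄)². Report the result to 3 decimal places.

-0.823

Mean z̄ = (36.8 + 26.2 + 39.4 + 22.2 + 40.7 + 24.3 + 35.5 + 19.0 + 38.3)/9 = 31.3778
Numerator Σ_{t=1}^{8}(z_t−z̄)(z_{t+1}−z̄) = -460.6583
Denominator Σ(z_t−z̄)² = 559.9156
r_1 = -460.6583 / 559.9156 = -0.823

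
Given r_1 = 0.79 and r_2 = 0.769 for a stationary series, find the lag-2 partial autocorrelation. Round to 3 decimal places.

φ_{22} = (r_2 − r_1²) / (1 − r_1²)
r_1² = (0.79)² = 0.6241
Numerator = 0.769 − 0.6241 = 0.1449; denominator = 1 − 0.6241 = 0.3759
φ_{22} = 0.1449 / 0.3759 = 0.385

0.385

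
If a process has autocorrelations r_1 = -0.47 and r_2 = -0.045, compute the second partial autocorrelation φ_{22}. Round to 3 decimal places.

-0.341

φ_{22} = (r_2 − r_1²) / (1 − r_1²)
r_1² = (-0.47)² = 0.2209
Numerator = -0.045 − 0.2209 = -0.2659; denominator = 1 − 0.2209 = 0.7791
φ_{22} = -0.2659 / 0.7791 = -0.341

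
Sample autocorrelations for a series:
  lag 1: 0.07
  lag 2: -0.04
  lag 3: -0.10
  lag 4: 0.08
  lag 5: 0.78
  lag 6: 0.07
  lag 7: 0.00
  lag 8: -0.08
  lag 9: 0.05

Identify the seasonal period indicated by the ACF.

5

The largest autocorrelation is r_5 = 0.78; the remaining lags stay at or below 0.08.
The dominant spike at lag 5 indicates a seasonal period of 5.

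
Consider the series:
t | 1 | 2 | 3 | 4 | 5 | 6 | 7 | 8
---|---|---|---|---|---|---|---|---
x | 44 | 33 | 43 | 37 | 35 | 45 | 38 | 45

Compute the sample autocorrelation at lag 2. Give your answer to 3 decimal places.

Mean x̄ = (44 + 33 + 43 + 37 + 35 + 45 + 38 + 45)/8 = 40.0000
Numerator Σ_{t=1}^{6}(x_t−x̄)(x_{t+2}−x̄) = 38.0000
Denominator Σ(x_t−x̄)² = 162.0000
r_2 = 38.0000 / 162.0000 = 0.235

0.235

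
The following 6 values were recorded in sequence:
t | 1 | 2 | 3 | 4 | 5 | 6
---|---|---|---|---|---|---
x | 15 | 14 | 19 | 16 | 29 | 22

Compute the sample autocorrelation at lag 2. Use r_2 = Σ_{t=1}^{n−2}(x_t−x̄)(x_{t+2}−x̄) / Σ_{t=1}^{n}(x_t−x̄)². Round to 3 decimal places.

Mean x̄ = (15 + 14 + 19 + 16 + 29 + 22)/6 = 19.1667
Deviations from mean: -4.1667, -5.1667, -0.1667, -3.1667, 9.8333, 2.8333
Numerator Σ_{t=1}^{4}(x_t−x̄)(x_{t+2}−x̄) = 6.4444
Denominator Σ(x_t−x̄)² = 158.8333
r_2 = 6.4444 / 158.8333 = 0.041

0.041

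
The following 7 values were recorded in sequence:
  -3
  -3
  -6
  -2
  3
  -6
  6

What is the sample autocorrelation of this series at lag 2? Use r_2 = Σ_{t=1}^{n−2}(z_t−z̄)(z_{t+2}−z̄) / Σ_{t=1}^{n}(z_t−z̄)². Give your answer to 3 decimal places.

Mean z̄ = (-3 − 3 − 6 − 2 + 3 − 6 + 6)/7 = -1.5714
Σ(z_t−z̄)(z_{t+2}−z̄) = (6.3265) + (0.6122) + (-20.2449) + (1.8980) + (34.6122) = 23.2041
Denominator Σ(z_t−z̄)² = 121.7143
r_2 = 23.2041 / 121.7143 = 0.191

0.191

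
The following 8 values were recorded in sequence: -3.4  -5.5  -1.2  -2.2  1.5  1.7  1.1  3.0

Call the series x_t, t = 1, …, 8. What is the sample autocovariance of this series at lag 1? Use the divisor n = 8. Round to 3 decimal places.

Mean x̄ = (-3.4 − 5.5 − 1.2 − 2.2 + 1.5 + 1.7 + 1.1 + 3.0)/8 = -0.6250
Σ_{t=1}^{7}(x_t−x̄)(x_{t+1}−x̄) = 29.0944
γ_1 = 29.0944 / 8 = 3.637

3.637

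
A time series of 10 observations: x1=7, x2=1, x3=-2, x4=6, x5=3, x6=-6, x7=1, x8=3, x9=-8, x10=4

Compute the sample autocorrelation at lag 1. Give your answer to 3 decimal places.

Mean x̄ = (7 + 1 − 2 + 6 + 3 − 6 + 1 + 3 − 8 + 4)/10 = 0.9000
Numerator Σ_{t=1}^{9}(x_t−x̄)(x_{t+1}−x̄) = -65.0100
Denominator Σ(x_t−x̄)² = 216.9000
r_1 = -65.0100 / 216.9000 = -0.300

-0.300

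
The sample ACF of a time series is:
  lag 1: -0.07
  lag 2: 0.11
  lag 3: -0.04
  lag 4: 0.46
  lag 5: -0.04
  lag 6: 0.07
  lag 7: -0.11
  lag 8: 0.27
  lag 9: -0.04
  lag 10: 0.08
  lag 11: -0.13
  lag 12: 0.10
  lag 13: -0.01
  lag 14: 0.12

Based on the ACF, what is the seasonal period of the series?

4

The largest autocorrelation is r_4 = 0.46, with a weaker echo at lag 8 (0.27); the remaining lags stay at or below 0.12.
The dominant spike at lag 4 indicates a seasonal period of 4.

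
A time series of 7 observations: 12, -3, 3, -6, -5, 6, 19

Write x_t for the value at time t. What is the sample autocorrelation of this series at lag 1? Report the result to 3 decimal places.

Mean x̄ = (12 − 3 + 3 − 6 − 5 + 6 + 19)/7 = 3.7143
Σ(x_t−x̄)(x_{t+1}−x̄) = (-55.6327) + (4.7959) + (6.9388) + (84.6531) + (-19.9184) + (34.9388) = 55.7755
Denominator Σ(x_t−x̄)² = 523.4286
r_1 = 55.7755 / 523.4286 = 0.107

0.107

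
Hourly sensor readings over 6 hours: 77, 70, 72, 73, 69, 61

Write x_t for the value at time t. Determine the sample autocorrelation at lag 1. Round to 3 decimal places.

Mean x̄ = (77 + 70 + 72 + 73 + 69 + 61)/6 = 70.3333
Σ(x_t−x̄)(x_{t+1}−x̄) = (-2.2222) + (-0.5556) + (4.4444) + (-3.5556) + (12.4444) = 10.5556
Denominator Σ(x_t−x̄)² = 143.3333
r_1 = 10.5556 / 143.3333 = 0.074

0.074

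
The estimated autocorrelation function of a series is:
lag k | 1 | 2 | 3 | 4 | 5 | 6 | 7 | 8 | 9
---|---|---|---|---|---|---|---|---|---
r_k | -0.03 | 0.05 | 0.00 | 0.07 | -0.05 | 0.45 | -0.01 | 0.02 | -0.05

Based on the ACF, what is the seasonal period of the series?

The largest autocorrelation is r_6 = 0.45; the remaining lags stay at or below 0.07.
The dominant spike at lag 6 indicates a seasonal period of 6.

6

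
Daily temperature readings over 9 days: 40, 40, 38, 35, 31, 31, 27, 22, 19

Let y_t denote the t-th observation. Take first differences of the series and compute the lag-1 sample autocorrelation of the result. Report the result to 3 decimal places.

-0.048

First differences Δy: 0, -2, -3, -4, 0, -4, -5, -3
Mean of differences = -2.6250
Numerator Σ(Δy_t−Δȳ)(Δy_{t+1}−Δȳ) = -1.1406
Denominator Σ(Δy_t−Δȳ)² = 23.8750
r_1(Δy) = -1.1406 / 23.8750 = -0.048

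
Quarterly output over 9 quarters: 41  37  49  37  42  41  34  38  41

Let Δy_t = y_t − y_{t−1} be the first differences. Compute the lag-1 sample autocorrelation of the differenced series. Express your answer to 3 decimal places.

-0.658

First differences Δy: -4, 12, -12, 5, -1, -7, 4, 3
Mean of differences = 0.0000
Numerator Σ(Δy_t−Δȳ)(Δy_{t+1}−Δȳ) = -266.0000
Denominator Σ(Δy_t−Δȳ)² = 404.0000
r_1(Δy) = -266.0000 / 404.0000 = -0.658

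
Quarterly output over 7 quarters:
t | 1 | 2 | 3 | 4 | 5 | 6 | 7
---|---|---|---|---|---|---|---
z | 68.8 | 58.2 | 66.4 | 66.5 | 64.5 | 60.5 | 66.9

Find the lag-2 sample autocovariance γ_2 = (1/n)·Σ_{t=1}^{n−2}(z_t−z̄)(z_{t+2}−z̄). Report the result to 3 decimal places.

Mean z̄ = (68.8 + 58.2 + 66.4 + 66.5 + 64.5 + 60.5 + 66.9)/7 = 64.5429
Σ_{t=1}^{5}(z_t−z̄)(z_{t+2}−z̄) = -12.6008
γ_2 = -12.6008 / 7 = -1.800

-1.800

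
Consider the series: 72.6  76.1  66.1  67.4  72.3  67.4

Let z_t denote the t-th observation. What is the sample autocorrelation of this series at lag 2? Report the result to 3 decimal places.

-0.341

Mean z̄ = (72.6 + 76.1 + 66.1 + 67.4 + 72.3 + 67.4)/6 = 70.3167
Numerator Σ_{t=1}^{4}(z_t−z̄)(z_{t+2}−z̄) = -26.3522
Denominator Σ(z_t−z̄)² = 77.3883
r_2 = -26.3522 / 77.3883 = -0.341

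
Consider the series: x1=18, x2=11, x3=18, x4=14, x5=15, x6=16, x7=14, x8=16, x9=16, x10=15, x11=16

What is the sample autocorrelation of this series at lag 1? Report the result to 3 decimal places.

-0.730

Mean x̄ = (18 + 11 + 18 + 14 + 15 + 16 + 14 + 16 + 16 + 15 + 16)/11 = 15.3636
Numerator Σ_{t=1}^{10}(x_t−x̄)(x_{t+1}−x̄) = -28.1322
Denominator Σ(x_t−x̄)² = 38.5455
r_1 = -28.1322 / 38.5455 = -0.730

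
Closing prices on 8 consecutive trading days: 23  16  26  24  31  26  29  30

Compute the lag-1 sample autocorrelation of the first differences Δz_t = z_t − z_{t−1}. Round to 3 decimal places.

First differences Δz: -7, 10, -2, 7, -5, 3, 1
Mean of differences = 1.0000
Numerator Σ(Δz_t−Δz̄)(Δz_{t+1}−Δz̄) = -165.0000
Denominator Σ(Δz_t−Δz̄)² = 230.0000
r_1(Δz) = -165.0000 / 230.0000 = -0.717

-0.717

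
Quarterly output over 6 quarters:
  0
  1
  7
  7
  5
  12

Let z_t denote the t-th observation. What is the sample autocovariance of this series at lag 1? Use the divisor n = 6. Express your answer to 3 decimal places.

Mean z̄ = (0 + 1 + 7 + 7 + 5 + 12)/6 = 5.3333
Σ_{t=1}^{5}(z_t−z̄)(z_{t+1}−z̄) = 15.8889
γ_1 = 15.8889 / 6 = 2.648

2.648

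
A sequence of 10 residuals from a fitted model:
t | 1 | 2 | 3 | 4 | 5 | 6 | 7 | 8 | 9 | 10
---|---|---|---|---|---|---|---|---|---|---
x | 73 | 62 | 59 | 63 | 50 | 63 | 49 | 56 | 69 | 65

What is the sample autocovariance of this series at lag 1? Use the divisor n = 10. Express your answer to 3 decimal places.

-1.171

Mean x̄ = (73 + 62 + 59 + 63 + 50 + 63 + 49 + 56 + 69 + 65)/10 = 60.9000
Σ_{t=1}^{9}(x_t−x̄)(x_{t+1}−x̄) = -11.7100
γ_1 = -11.7100 / 10 = -1.171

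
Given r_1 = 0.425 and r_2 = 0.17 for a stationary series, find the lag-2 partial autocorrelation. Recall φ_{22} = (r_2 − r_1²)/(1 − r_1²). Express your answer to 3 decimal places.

φ_{22} = (r_2 − r_1²) / (1 − r_1²)
r_1² = (0.425)² = 0.180625
Numerator = 0.17 − 0.1806 = -0.0106; denominator = 1 − 0.1806 = 0.8194
φ_{22} = -0.0106 / 0.8194 = -0.013

-0.013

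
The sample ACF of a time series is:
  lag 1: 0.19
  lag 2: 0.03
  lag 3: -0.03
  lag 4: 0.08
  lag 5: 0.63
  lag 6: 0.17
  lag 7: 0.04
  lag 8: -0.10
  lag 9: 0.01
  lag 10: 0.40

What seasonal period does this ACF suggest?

5

The largest autocorrelation is r_5 = 0.63, with a weaker echo at lag 10 (0.40); the remaining lags stay at or below 0.19.
The dominant spike at lag 5 indicates a seasonal period of 5.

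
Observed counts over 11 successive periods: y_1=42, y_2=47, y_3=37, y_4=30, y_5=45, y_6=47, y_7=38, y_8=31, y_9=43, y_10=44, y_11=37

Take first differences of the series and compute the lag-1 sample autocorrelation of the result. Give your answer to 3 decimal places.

-0.125

First differences Δy: 5, -10, -7, 15, 2, -9, -7, 12, 1, -7
Mean of differences = -0.5000
Numerator Σ(Δy_t−Δȳ)(Δy_{t+1}−Δȳ) = -90.7500
Denominator Σ(Δy_t−Δȳ)² = 724.5000
r_1(Δy) = -90.7500 / 724.5000 = -0.125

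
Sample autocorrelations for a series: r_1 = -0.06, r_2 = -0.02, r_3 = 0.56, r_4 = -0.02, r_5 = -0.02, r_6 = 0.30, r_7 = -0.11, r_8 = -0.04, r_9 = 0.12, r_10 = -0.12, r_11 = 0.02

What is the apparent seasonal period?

3

The largest autocorrelation is r_3 = 0.56, with a weaker echo at lag 6 (0.30); the remaining lags stay at or below 0.12.
The dominant spike at lag 3 indicates a seasonal period of 3.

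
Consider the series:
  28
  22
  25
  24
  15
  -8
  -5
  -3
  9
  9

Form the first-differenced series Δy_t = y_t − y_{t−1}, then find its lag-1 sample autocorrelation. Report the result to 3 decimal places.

0.161

First differences Δy: -6, 3, -1, -9, -23, 3, 2, 12, 0
Mean of differences = -2.1111
Numerator Σ(Δy_t−Δȳ)(Δy_{t+1}−Δȳ) = 124.0988
Denominator Σ(Δy_t−Δȳ)² = 772.8889
r_1(Δy) = 124.0988 / 772.8889 = 0.161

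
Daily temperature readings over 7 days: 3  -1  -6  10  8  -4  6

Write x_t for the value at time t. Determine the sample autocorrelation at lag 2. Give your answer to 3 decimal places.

-0.470

Mean x̄ = (3 − 1 − 6 + 10 + 8 − 4 + 6)/7 = 2.2857
Deviations from mean: 0.7143, -3.2857, -8.2857, 7.7143, 5.7143, -6.2857, 3.7143
Numerator Σ_{t=1}^{5}(x_t−x̄)(x_{t+2}−x̄) = -105.8776
Denominator Σ(x_t−x̄)² = 225.4286
r_2 = -105.8776 / 225.4286 = -0.470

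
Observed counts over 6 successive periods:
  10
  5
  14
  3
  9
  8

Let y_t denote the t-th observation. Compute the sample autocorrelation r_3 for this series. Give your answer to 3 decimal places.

-0.175

Mean ȳ = (10 + 5 + 14 + 3 + 9 + 8)/6 = 8.1667
Deviations from mean: 1.8333, -3.1667, 5.8333, -5.1667, 0.8333, -0.1667
Σ(y_t−ȳ)(y_{t+3}−ȳ) = (-9.4722) + (-2.6389) + (-0.9722) = -13.0833
Denominator Σ(y_t−ȳ)² = 74.8333
r_3 = -13.0833 / 74.8333 = -0.175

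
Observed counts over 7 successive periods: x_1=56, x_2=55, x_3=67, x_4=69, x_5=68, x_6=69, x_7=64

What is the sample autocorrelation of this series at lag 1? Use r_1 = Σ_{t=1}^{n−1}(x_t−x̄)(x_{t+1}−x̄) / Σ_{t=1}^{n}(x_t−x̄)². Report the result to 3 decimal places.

0.455

Mean x̄ = (56 + 55 + 67 + 69 + 68 + 69 + 64)/7 = 64.0000
Deviations from mean: -8.0000, -9.0000, 3.0000, 5.0000, 4.0000, 5.0000, 0.0000
Numerator Σ_{t=1}^{6}(x_t−x̄)(x_{t+1}−x̄) = 100.0000
Denominator Σ(x_t−x̄)² = 220.0000
r_1 = 100.0000 / 220.0000 = 0.455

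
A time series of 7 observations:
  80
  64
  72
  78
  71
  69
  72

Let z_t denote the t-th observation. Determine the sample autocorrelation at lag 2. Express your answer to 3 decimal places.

-0.390

Mean z̄ = (80 + 64 + 72 + 78 + 71 + 69 + 72)/7 = 72.2857
Deviations from mean: 7.7143, -8.2857, -0.2857, 5.7143, -1.2857, -3.2857, -0.2857
Σ(z_t−z̄)(z_{t+2}−z̄) = (-2.2041) + (-47.3469) + (0.3673) + (-18.7755) + (0.3673) = -67.5918
Denominator Σ(z_t−z̄)² = 173.4286
r_2 = -67.5918 / 173.4286 = -0.390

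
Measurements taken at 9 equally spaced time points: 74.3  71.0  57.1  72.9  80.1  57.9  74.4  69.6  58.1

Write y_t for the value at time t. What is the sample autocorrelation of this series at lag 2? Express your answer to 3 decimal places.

Mean ȳ = (74.3 + 71.0 + 57.1 + 72.9 + 80.1 + 57.9 + 74.4 + 69.6 + 58.1)/9 = 68.3778
Σ(y_t−ȳ)(y_{t+2}−ȳ) = (-66.7895) + (11.8583) + (-132.2006) + (-47.3828) + (70.5938) + (-12.8062) + (-61.8951) = -238.6221
Denominator Σ(y_t−ȳ)² = 580.1756
r_2 = -238.6221 / 580.1756 = -0.411

-0.411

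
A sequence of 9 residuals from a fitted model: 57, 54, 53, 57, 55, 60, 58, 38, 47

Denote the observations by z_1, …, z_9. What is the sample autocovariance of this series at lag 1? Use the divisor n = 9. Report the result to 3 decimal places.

8.340

Mean z̄ = (57 + 54 + 53 + 57 + 55 + 60 + 58 + 38 + 47)/9 = 53.2222
Σ_{t=1}^{8}(z_t−z̄)(z_{t+1}−z̄) = 75.0617
γ_1 = 75.0617 / 9 = 8.340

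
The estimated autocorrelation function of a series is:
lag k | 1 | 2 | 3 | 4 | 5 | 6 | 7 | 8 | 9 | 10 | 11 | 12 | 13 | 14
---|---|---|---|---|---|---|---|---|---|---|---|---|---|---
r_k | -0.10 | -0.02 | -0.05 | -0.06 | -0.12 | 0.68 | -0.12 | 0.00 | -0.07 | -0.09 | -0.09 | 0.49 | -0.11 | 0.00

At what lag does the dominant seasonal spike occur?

6

The largest autocorrelation is r_6 = 0.68, with a weaker echo at lag 12 (0.49); the remaining lags stay at or below 0.00.
The dominant spike at lag 6 indicates a seasonal period of 6.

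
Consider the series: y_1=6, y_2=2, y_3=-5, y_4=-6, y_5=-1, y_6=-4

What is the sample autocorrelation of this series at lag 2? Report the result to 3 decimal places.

-0.291

Mean ȳ = (6 + 2 − 5 − 6 − 1 − 4)/6 = -1.3333
Numerator Σ_{t=1}^{4}(y_t−ȳ)(y_{t+2}−ȳ) = -31.2222
Denominator Σ(y_t−ȳ)² = 107.3333
r_2 = -31.2222 / 107.3333 = -0.291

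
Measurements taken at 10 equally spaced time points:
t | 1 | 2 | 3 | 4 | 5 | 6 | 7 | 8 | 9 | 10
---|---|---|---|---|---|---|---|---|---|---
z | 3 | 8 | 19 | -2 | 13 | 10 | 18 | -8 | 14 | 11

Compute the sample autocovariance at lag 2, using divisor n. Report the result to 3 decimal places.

Mean z̄ = (3 + 8 + 19 − 2 + 13 + 10 + 18 − 8 + 14 + 11)/10 = 8.6000
Σ_{t=1}^{8}(z_t−z̄)(z_{t+2}−z̄) = 8.0800
γ_2 = 8.0800 / 10 = 0.808

0.808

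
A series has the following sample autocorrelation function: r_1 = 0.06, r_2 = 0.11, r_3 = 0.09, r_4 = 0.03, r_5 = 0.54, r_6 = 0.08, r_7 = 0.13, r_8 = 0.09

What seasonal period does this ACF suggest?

The largest autocorrelation is r_5 = 0.54; the remaining lags stay at or below 0.13.
The dominant spike at lag 5 indicates a seasonal period of 5.

5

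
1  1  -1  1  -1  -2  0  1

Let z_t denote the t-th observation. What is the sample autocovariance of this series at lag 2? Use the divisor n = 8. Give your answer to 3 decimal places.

Mean z̄ = (1 + 1 − 1 + 1 − 1 − 2 + 0 + 1)/8 = 0.0000
Σ_{t=1}^{6}(z_t−z̄)(z_{t+2}−z̄) = -3.0000
γ_2 = -3.0000 / 8 = -0.375

-0.375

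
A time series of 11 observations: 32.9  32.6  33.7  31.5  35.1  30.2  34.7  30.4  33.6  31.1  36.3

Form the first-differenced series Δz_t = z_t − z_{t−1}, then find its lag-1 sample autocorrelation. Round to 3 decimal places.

First differences Δz: -0.3, 1.1, -2.2, 3.6, -4.9, 4.5, -4.3, 3.2, -2.5, 5.2
Mean of differences = 0.3400
Numerator Σ(Δz_t−Δz̄)(Δz_{t+1}−Δz̄) = -104.0756
Denominator Σ(Δz_t−Δz̄)² = 124.2240
r_1(Δz) = -104.0756 / 124.2240 = -0.838

-0.838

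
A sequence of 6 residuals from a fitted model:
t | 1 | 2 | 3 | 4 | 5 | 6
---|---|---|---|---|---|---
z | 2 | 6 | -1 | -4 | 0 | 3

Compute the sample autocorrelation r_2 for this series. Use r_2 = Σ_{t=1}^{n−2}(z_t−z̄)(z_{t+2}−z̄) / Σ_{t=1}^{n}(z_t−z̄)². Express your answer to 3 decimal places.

Mean z̄ = (2 + 6 − 1 − 4 + 0 + 3)/6 = 1.0000
Deviations from mean: 1.0000, 5.0000, -2.0000, -5.0000, -1.0000, 2.0000
Σ(z_t−z̄)(z_{t+2}−z̄) = (-2.0000) + (-25.0000) + (2.0000) + (-10.0000) = -35.0000
Denominator Σ(z_t−z̄)² = 60.0000
r_2 = -35.0000 / 60.0000 = -0.583

-0.583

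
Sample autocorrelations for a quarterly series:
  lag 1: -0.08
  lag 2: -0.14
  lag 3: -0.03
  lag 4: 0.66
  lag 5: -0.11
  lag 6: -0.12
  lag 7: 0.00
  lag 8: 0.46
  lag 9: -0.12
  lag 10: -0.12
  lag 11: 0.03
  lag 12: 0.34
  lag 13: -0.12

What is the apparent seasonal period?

4

The largest autocorrelation is r_4 = 0.66, with weaker echoes at lags 8 (0.46) and 12 (0.34); the remaining lags stay at or below 0.03.
The dominant spike at lag 4 indicates a seasonal period of 4.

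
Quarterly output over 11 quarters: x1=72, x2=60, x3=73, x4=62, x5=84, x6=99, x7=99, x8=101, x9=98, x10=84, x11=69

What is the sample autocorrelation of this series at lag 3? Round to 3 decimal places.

Mean x̄ = (72 + 60 + 73 + 62 + 84 + 99 + 99 + 101 + 98 + 84 + 69)/11 = 81.9091
Numerator Σ_{t=1}^{8}(x_t−x̄)(x_{t+3}−x̄) = -236.8430
Denominator Σ(x_t−x̄)² = 2436.9091
r_3 = -236.8430 / 2436.9091 = -0.097

-0.097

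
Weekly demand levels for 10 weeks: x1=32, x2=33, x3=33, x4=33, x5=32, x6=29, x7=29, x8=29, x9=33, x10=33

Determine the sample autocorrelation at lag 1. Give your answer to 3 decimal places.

Mean x̄ = (32 + 33 + 33 + 33 + 32 + 29 + 29 + 29 + 33 + 33)/10 = 31.6000
Numerator Σ_{t=1}^{9}(x_t−x̄)(x_{t+1}−x̄) = 15.8400
Denominator Σ(x_t−x̄)² = 30.4000
r_1 = 15.8400 / 30.4000 = 0.521

0.521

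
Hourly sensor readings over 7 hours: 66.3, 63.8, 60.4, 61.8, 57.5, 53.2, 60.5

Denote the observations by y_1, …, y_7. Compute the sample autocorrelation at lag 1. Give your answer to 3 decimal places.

Mean ȳ = (66.3 + 63.8 + 60.4 + 61.8 + 57.5 + 53.2 + 60.5)/7 = 60.5000
Deviations from mean: 5.8000, 3.3000, -0.1000, 1.3000, -3.0000, -7.3000, 0.0000
Σ(y_t−ȳ)(y_{t+1}−ȳ) = (19.1400) + (-0.3300) + (-0.1300) + (-3.9000) + (21.9000) + (0.0000) = 36.6800
Denominator Σ(y_t−ȳ)² = 108.5200
r_1 = 36.6800 / 108.5200 = 0.338

0.338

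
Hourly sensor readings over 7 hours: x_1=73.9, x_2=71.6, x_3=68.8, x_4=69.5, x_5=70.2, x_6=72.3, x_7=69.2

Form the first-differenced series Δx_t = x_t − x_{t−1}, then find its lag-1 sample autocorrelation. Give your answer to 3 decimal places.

First differences Δx: -2.3, -2.8, 0.7, 0.7, 2.1, -3.1
Mean of differences = -0.7833
Numerator Σ(Δx_t−Δx̄)(Δx_{t+1}−Δx̄) = -0.1353
Denominator Σ(Δx_t−Δx̄)² = 24.4483
r_1(Δx) = -0.1353 / 24.4483 = -0.006

-0.006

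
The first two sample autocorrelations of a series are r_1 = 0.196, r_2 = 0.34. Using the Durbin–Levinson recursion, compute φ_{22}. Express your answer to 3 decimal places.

0.314

φ_{22} = (r_2 − r_1²) / (1 − r_1²)
r_1² = (0.196)² = 0.038416
Numerator = 0.34 − 0.0384 = 0.3016; denominator = 1 − 0.0384 = 0.9616
φ_{22} = 0.3016 / 0.9616 = 0.314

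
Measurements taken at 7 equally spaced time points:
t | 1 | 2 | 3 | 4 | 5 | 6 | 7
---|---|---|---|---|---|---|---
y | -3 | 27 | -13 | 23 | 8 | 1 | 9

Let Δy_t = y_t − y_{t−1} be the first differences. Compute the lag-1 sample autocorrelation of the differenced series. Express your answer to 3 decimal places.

First differences Δy: 30, -40, 36, -15, -7, 8
Mean of differences = 2.0000
Numerator Σ(Δy_t−Δȳ)(Δy_{t+1}−Δȳ) = -3083.0000
Denominator Σ(Δy_t−Δȳ)² = 4110.0000
r_1(Δy) = -3083.0000 / 4110.0000 = -0.750

-0.750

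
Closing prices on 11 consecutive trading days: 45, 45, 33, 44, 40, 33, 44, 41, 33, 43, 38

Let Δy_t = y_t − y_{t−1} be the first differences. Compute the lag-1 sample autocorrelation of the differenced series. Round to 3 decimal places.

First differences Δy: 0, -12, 11, -4, -7, 11, -3, -8, 10, -5
Mean of differences = -0.7000
Numerator Σ(Δy_t−Δȳ)(Δy_{t+1}−Δȳ) = -365.8900
Denominator Σ(Δy_t−Δȳ)² = 644.1000
r_1(Δy) = -365.8900 / 644.1000 = -0.568

-0.568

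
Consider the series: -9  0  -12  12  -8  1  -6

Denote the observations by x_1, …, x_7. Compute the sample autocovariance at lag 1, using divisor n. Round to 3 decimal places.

Mean x̄ = (-9 + 0 − 12 + 12 − 8 + 1 − 6)/7 = -3.1429
Σ_{t=1}^{6}(x_t−x̄)(x_{t+1}−x̄) = -285.8776
γ_1 = -285.8776 / 7 = -40.840

-40.840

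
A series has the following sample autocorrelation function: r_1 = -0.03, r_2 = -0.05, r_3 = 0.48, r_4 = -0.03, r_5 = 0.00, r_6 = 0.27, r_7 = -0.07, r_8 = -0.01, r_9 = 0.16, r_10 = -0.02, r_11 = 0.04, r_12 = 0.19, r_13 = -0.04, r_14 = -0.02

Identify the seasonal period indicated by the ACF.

The largest autocorrelation is r_3 = 0.48, with weaker echoes at lags 6 (0.27), 9 (0.16) and 12 (0.19); the remaining lags stay at or below 0.04.
The dominant spike at lag 3 indicates a seasonal period of 3.

3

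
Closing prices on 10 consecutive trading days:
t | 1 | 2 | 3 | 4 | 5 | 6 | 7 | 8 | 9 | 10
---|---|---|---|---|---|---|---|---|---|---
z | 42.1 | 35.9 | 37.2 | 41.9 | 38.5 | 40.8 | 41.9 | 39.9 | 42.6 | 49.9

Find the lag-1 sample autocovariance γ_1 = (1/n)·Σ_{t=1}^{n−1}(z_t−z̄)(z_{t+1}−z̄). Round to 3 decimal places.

Mean z̄ = (42.1 + 35.9 + 37.2 + 41.9 + 38.5 + 40.8 + 41.9 + 39.9 + 42.6 + 49.9)/10 = 41.0700
Σ_{t=1}^{9}(z_t−z̄)(z_{t+1}−z̄) = 20.5561
γ_1 = 20.5561 / 10 = 2.056

2.056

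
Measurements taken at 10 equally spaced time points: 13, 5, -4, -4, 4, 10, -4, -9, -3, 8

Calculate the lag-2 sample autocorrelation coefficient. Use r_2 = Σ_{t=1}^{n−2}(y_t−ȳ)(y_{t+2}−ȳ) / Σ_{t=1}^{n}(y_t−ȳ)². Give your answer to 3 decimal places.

-0.592

Mean ȳ = (13 + 5 − 4 − 4 + 4 + 10 − 4 − 9 − 3 + 8)/10 = 1.6000
Numerator Σ_{t=1}^{8}(y_t−ȳ)(y_{t+2}−ȳ) = -287.9200
Denominator Σ(y_t−ȳ)² = 486.4000
r_2 = -287.9200 / 486.4000 = -0.592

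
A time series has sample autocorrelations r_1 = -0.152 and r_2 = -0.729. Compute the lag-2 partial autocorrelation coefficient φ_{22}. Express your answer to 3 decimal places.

φ_{22} = (r_2 − r_1²) / (1 − r_1²)
r_1² = (-0.152)² = 0.023104
Numerator = -0.729 − 0.0231 = -0.7521; denominator = 1 − 0.0231 = 0.9769
φ_{22} = -0.7521 / 0.9769 = -0.770

-0.770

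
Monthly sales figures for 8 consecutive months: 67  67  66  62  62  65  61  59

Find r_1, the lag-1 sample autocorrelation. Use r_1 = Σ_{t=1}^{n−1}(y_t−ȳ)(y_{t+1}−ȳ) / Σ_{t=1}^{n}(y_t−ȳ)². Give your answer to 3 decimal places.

0.383

Mean ȳ = (67 + 67 + 66 + 62 + 62 + 65 + 61 + 59)/8 = 63.6250
Deviations from mean: 3.3750, 3.3750, 2.3750, -1.6250, -1.6250, 1.3750, -2.6250, -4.6250
Σ(y_t−ȳ)(y_{t+1}−ȳ) = (11.3906) + (8.0156) + (-3.8594) + (2.6406) + (-2.2344) + (-3.6094) + (12.1406) = 24.4844
Denominator Σ(y_t−ȳ)² = 63.8750
r_1 = 24.4844 / 63.8750 = 0.383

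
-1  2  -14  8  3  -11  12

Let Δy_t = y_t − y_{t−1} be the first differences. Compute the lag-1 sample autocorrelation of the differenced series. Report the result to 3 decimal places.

First differences Δy: 3, -16, 22, -5, -14, 23
Mean of differences = 2.1667
Numerator Σ(Δy_t−Δȳ)(Δy_{t+1}−Δȳ) = -738.5278
Denominator Σ(Δy_t−Δȳ)² = 1470.8333
r_1(Δy) = -738.5278 / 1470.8333 = -0.502

-0.502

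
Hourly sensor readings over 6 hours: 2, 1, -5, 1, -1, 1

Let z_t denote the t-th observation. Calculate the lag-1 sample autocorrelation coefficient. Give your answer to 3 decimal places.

-0.326

Mean z̄ = (2 + 1 − 5 + 1 − 1 + 1)/6 = -0.1667
Deviations from mean: 2.1667, 1.1667, -4.8333, 1.1667, -0.8333, 1.1667
Σ(z_t−z̄)(z_{t+1}−z̄) = (2.5278) + (-5.6389) + (-5.6389) + (-0.9722) + (-0.9722) = -10.6944
Denominator Σ(z_t−z̄)² = 32.8333
r_1 = -10.6944 / 32.8333 = -0.326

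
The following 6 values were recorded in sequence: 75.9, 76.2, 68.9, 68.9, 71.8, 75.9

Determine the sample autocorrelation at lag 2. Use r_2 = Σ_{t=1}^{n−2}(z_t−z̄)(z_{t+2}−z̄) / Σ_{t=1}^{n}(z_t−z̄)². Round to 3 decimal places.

Mean z̄ = (75.9 + 76.2 + 68.9 + 68.9 + 71.8 + 75.9)/6 = 72.9333
Deviations from mean: 2.9667, 3.2667, -4.0333, -4.0333, -1.1333, 2.9667
Numerator Σ_{t=1}^{4}(z_t−z̄)(z_{t+2}−z̄) = -32.5356
Denominator Σ(z_t−z̄)² = 62.0933
r_2 = -32.5356 / 62.0933 = -0.524

-0.524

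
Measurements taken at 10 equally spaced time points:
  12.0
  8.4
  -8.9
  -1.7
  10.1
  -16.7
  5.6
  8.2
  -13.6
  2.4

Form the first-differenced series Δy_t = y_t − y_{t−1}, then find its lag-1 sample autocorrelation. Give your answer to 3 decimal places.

First differences Δy: -3.6, -17.3, 7.2, 11.8, -26.8, 22.3, 2.6, -21.8, 16.0
Mean of differences = -1.0667
Numerator Σ(Δy_t−Δȳ)(Δy_{t+1}−Δȳ) = -1263.3044
Denominator Σ(Δy_t−Δȳ)² = 2446.6200
r_1(Δy) = -1263.3044 / 2446.6200 = -0.516

-0.516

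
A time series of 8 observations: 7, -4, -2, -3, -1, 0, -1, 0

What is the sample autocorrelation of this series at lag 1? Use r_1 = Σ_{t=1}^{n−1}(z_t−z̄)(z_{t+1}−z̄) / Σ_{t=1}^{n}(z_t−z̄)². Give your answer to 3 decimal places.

Mean z̄ = (7 − 4 − 2 − 3 − 1 + 0 − 1 + 0)/8 = -0.5000
Deviations from mean: 7.5000, -3.5000, -1.5000, -2.5000, -0.5000, 0.5000, -0.5000, 0.5000
Σ(z_t−z̄)(z_{t+1}−z̄) = (-26.2500) + (5.2500) + (3.7500) + (1.2500) + (-0.2500) + (-0.2500) + (-0.2500) = -16.7500
Denominator Σ(z_t−z̄)² = 78.0000
r_1 = -16.7500 / 78.0000 = -0.215

-0.215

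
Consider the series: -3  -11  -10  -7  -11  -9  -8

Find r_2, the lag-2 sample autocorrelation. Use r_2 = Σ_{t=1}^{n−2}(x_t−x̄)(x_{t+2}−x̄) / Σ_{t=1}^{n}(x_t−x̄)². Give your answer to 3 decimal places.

Mean x̄ = (-3 − 11 − 10 − 7 − 11 − 9 − 8)/7 = -8.4286
Deviations from mean: 5.4286, -2.5714, -1.5714, 1.4286, -2.5714, -0.5714, 0.4286
Numerator Σ_{t=1}^{5}(x_t−x̄)(x_{t+2}−x̄) = -10.0816
Denominator Σ(x_t−x̄)² = 47.7143
r_2 = -10.0816 / 47.7143 = -0.211

-0.211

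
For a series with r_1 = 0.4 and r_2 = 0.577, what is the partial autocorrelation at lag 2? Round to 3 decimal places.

φ_{22} = (r_2 − r_1²) / (1 − r_1²)
r_1² = (0.4)² = 0.16
Numerator = 0.577 − 0.1600 = 0.4170; denominator = 1 − 0.1600 = 0.8400
φ_{22} = 0.4170 / 0.8400 = 0.496

0.496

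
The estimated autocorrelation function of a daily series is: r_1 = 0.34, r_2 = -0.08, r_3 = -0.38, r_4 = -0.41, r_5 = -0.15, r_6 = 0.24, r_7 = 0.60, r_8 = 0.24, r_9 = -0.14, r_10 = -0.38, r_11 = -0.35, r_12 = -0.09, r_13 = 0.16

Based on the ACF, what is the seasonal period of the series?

The largest autocorrelation is r_7 = 0.60; the remaining lags stay at or below 0.34.
The dominant spike at lag 7 indicates a seasonal period of 7.

7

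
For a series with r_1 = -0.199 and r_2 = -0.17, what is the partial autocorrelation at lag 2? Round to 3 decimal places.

-0.218

φ_{22} = (r_2 − r_1²) / (1 − r_1²)
r_1² = (-0.199)² = 0.039601
Numerator = -0.17 − 0.0396 = -0.2096; denominator = 1 − 0.0396 = 0.9604
φ_{22} = -0.2096 / 0.9604 = -0.218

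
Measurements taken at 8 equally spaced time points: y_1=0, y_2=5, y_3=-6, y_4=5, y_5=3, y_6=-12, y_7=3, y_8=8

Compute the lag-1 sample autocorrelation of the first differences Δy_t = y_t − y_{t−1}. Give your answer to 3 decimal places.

-0.430

First differences Δy: 5, -11, 11, -2, -15, 15, 5
Mean of differences = 1.1429
Numerator Σ(Δy_t−Δȳ)(Δy_{t+1}−Δȳ) = -317.0204
Denominator Σ(Δy_t−Δȳ)² = 736.8571
r_1(Δy) = -317.0204 / 736.8571 = -0.430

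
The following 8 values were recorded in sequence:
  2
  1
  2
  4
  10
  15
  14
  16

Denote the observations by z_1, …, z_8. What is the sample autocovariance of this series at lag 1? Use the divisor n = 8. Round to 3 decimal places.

Mean z̄ = (2 + 1 + 2 + 4 + 10 + 15 + 14 + 16)/8 = 8.0000
Deviations: -6.0000, -7.0000, -6.0000, -4.0000, 2.0000, 7.0000, 6.0000, 8.0000
Σ_{t=1}^{7}(z_t−z̄)(z_{t+1}−z̄) = 204.0000
γ_1 = 204.0000 / 8 = 25.500

25.500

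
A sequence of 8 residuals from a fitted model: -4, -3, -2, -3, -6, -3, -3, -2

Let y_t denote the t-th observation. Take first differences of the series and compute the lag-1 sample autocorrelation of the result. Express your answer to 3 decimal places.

-0.284

First differences Δy: 1, 1, -1, -3, 3, 0, 1
Mean of differences = 0.2857
Numerator Σ(Δy_t−Δȳ)(Δy_{t+1}−Δȳ) = -6.0816
Denominator Σ(Δy_t−Δȳ)² = 21.4286
r_1(Δy) = -6.0816 / 21.4286 = -0.284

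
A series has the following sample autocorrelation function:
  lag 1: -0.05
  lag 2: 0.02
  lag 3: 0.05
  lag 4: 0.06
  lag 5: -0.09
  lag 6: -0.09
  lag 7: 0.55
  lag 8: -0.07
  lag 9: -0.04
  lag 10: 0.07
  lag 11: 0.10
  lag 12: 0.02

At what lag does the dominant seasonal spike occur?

The largest autocorrelation is r_7 = 0.55; the remaining lags stay at or below 0.10.
The dominant spike at lag 7 indicates a seasonal period of 7.

7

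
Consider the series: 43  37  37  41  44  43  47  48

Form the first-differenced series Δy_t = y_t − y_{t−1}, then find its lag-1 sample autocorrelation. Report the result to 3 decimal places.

First differences Δy: -6, 0, 4, 3, -1, 4, 1
Mean of differences = 0.7143
Numerator Σ(Δy_t−Δȳ)(Δy_{t+1}−Δȳ) = 1.3469
Denominator Σ(Δy_t−Δȳ)² = 75.4286
r_1(Δy) = 1.3469 / 75.4286 = 0.018

0.018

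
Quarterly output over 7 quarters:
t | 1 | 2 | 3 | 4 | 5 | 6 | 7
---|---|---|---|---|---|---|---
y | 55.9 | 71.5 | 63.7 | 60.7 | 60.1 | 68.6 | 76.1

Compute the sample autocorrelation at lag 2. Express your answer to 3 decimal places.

Mean ȳ = (55.9 + 71.5 + 63.7 + 60.7 + 60.1 + 68.6 + 76.1)/7 = 65.2286
Σ(y_t−ȳ)(y_{t+2}−ȳ) = (14.2594) + (-28.4006) + (7.8394) + (-15.2678) + (-55.7549) = -77.3245
Denominator Σ(y_t−ȳ)² = 305.0543
r_2 = -77.3245 / 305.0543 = -0.253

-0.253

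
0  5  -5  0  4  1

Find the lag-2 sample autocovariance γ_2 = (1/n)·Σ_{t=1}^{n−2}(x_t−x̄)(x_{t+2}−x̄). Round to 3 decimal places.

Mean x̄ = (0 + 5 − 5 + 0 + 4 + 1)/6 = 0.8333
Σ_{t=1}^{4}(x_t−x̄)(x_{t+2}−x̄) = -17.2222
γ_2 = -17.2222 / 6 = -2.870

-2.870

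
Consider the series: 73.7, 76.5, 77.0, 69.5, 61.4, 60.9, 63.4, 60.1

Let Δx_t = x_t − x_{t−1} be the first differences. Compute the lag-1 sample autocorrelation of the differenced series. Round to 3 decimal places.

First differences Δx: 2.8, 0.5, -7.5, -8.1, -0.5, 2.5, -3.3
Mean of differences = -1.9429
Numerator Σ(Δx_t−Δx̄)(Δx_{t+1}−Δx̄) = 23.7239
Denominator Σ(Δx_t−Δx̄)² = 120.9171
r_1(Δx) = 23.7239 / 120.9171 = 0.196

0.196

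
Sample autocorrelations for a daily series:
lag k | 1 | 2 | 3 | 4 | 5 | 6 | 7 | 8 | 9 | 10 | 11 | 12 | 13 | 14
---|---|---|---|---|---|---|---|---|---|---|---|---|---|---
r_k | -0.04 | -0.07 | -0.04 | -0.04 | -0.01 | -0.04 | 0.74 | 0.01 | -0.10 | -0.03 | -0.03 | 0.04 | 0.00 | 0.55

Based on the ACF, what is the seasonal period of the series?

7

The largest autocorrelation is r_7 = 0.74, with a weaker echo at lag 14 (0.55); the remaining lags stay at or below 0.04.
The dominant spike at lag 7 indicates a seasonal period of 7.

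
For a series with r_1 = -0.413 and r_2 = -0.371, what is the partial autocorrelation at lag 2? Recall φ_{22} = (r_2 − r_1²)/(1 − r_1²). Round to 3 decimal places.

φ_{22} = (r_2 − r_1²) / (1 − r_1²)
r_1² = (-0.413)² = 0.170569
Numerator = -0.371 − 0.1706 = -0.5416; denominator = 1 − 0.1706 = 0.8294
φ_{22} = -0.5416 / 0.8294 = -0.653

-0.653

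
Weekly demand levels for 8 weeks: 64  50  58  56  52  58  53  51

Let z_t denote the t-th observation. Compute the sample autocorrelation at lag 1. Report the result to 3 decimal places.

-0.432

Mean z̄ = (64 + 50 + 58 + 56 + 52 + 58 + 53 + 51)/8 = 55.2500
Deviations from mean: 8.7500, -5.2500, 2.7500, 0.7500, -3.2500, 2.7500, -2.2500, -4.2500
Numerator Σ_{t=1}^{7}(z_t−z̄)(z_{t+1}−z̄) = -66.3125
Denominator Σ(z_t−z̄)² = 153.5000
r_1 = -66.3125 / 153.5000 = -0.432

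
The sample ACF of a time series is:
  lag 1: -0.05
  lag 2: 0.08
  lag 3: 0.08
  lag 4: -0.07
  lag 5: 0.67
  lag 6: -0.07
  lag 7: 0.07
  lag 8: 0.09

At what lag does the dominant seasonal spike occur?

The largest autocorrelation is r_5 = 0.67; the remaining lags stay at or below 0.09.
The dominant spike at lag 5 indicates a seasonal period of 5.

5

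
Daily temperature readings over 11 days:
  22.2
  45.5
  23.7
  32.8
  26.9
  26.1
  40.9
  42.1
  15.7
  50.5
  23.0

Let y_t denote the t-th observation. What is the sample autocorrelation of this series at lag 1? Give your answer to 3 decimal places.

Mean ȳ = (22.2 + 45.5 + 23.7 + 32.8 + 26.9 + 26.1 + 40.9 + 42.1 + 15.7 + 50.5 + 23.0)/11 = 31.7636
Numerator Σ_{t=1}^{10}(y_t−ȳ)(y_{t+1}−ȳ) = -816.5068
Denominator Σ(y_t−ȳ)² = 1278.1855
r_1 = -816.5068 / 1278.1855 = -0.639

-0.639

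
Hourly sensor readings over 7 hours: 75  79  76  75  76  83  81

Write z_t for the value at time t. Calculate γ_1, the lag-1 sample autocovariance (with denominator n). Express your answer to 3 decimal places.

Mean z̄ = (75 + 79 + 76 + 75 + 76 + 83 + 81)/7 = 77.8571
Σ_{t=1}^{6}(z_t−z̄)(z_{t+1}−z̄) = 11.8367
γ_1 = 11.8367 / 7 = 1.691

1.691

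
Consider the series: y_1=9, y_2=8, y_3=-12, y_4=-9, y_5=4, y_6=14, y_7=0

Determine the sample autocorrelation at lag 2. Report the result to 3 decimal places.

-0.592

Mean ȳ = (9 + 8 − 12 − 9 + 4 + 14 + 0)/7 = 2.0000
Numerator Σ_{t=1}^{5}(y_t−ȳ)(y_{t+2}−ȳ) = -328.0000
Denominator Σ(y_t−ȳ)² = 554.0000
r_2 = -328.0000 / 554.0000 = -0.592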